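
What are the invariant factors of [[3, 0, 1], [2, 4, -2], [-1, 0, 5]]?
The Jordan structure of A has elementary divisors (x - 4)^2, (x - 4). Arranging the block sizes at each eigenvalue in decreasing order and taking row products gives the invariant factors.

Invariant factors (smallest first, each dividing the next): x - 4, (x - 4)^2.

Check: the last factor (x - 4)^2 is the minimal polynomial, and the product (x - 4)^3 is the characteristic polynomial.

x - 4, (x - 4)^2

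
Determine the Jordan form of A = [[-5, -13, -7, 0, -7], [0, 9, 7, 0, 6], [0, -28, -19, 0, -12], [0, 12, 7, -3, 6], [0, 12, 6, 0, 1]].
J = [[-5, 1, 0, 0, 0], [0, -5, 1, 0, 0], [0, 0, -5, 0, 0], [0, 0, 0, -3, 0], [0, 0, 0, 0, 1]]

The characteristic polynomial is det(xI - A) = (x - 1)(x + 3)(x + 5)^3, so the eigenvalues are -5 (algebraic multiplicity 3), -3 (algebraic multiplicity 1), 1 (algebraic multiplicity 1).

For λ = -5: rank(A + 5I) = 4, rank((A + 5I)^2) = 3, rank((A + 5I)^3) = 2. The eigenspace has dimension 5 - 4 = 1, so there is 1 Jordan block; the rank sequence gives block sizes [3].

For λ = -3: algebraic multiplicity 1 gives one 1×1 block.

For λ = 1: algebraic multiplicity 1 gives one 1×1 block.

Assembling the blocks gives the Jordan form J above.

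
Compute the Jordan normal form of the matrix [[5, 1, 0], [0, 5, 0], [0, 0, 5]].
The characteristic polynomial is det(xI - A) = (x - 5)^3, so the eigenvalues are 5 (algebraic multiplicity 3).

For λ = 5: rank(A - 5I) = 1, rank((A - 5I)^2) = 0. The eigenspace has dimension 3 - 1 = 2, so there are 2 Jordan blocks; the rank sequence gives block sizes [2, 1].

Assembling the blocks gives the Jordan form J above.

J = [[5, 1, 0], [0, 5, 0], [0, 0, 5]]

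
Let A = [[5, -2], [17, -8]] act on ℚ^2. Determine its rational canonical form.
R = [[0, 6], [1, -3]]

The invariant factors of A (the non-unit diagonal entries of the Smith normal form of xI - A over ℚ[x]) are x^2 + 3x - 6, each dividing the next. The characteristic polynomial is their product, x^2 + 3x - 6.

The rational canonical form is the block-diagonal matrix of companion matrices C(f_i):
R = [[0, 6], [1, -3]].

Note the characteristic polynomial does not split into linear factors over ℚ, so A has no Jordan form over ℚ; the rational canonical form exists over any field.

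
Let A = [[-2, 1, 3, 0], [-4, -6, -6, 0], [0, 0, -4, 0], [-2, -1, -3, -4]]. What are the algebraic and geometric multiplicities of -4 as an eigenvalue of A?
algebraic multiplicity 4, geometric multiplicity 3

The characteristic polynomial is (x + 4)^4, so the factor x + 4 appears with exponent 4: the algebraic multiplicity is 4.

rank(A + 4I) = 1, so the eigenspace has dimension 4 - 1 = 3: the geometric multiplicity is 3.

Since 3 < 4, A is not diagonalizable.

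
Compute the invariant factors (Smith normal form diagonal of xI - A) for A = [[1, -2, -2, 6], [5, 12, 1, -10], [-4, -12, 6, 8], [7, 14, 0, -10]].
The Jordan structure of A has elementary divisors (x + 3), (x - 4)^2, (x - 4). Arranging the block sizes at each eigenvalue in decreasing order and taking row products gives the invariant factors.

Invariant factors (smallest first, each dividing the next): x - 4, (x - 4)^2(x + 3).

Check: the last factor (x - 4)^2(x + 3) is the minimal polynomial, and the product (x - 4)^3(x + 3) is the characteristic polynomial.

x - 4, (x - 4)^2(x + 3)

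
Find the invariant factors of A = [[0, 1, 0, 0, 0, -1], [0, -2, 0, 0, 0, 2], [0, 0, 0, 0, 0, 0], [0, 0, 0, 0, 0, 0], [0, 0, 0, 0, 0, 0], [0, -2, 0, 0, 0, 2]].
x, x, x, x, x^2

The Jordan structure of A has elementary divisors x^2, x, x, x, x. Arranging the block sizes at each eigenvalue in decreasing order and taking row products gives the invariant factors.

Invariant factors (smallest first, each dividing the next): x, x, x, x, x^2.

Check: the last factor x^2 is the minimal polynomial, and the product x^6 is the characteristic polynomial.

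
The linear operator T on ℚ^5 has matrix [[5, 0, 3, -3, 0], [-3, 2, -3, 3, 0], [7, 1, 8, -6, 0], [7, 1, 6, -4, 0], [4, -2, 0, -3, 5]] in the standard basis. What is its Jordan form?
The characteristic polynomial is det(xI - A) = (x - 5)^2(x - 2)^3, so the eigenvalues are 2 (algebraic multiplicity 3), 5 (algebraic multiplicity 2).

For λ = 2: rank(A - 2I) = 3, rank((A - 2I)^2) = 2. The eigenspace has dimension 5 - 3 = 2, so there are 2 Jordan blocks; the rank sequence gives block sizes [2, 1].

For λ = 5: rank(A - 5I) = 3. The eigenspace has dimension 5 - 3 = 2, so there are 2 Jordan blocks; the rank sequence gives block sizes [1, 1].

Assembling the blocks gives the Jordan form J above.

J = [[2, 1, 0, 0, 0], [0, 2, 0, 0, 0], [0, 0, 2, 0, 0], [0, 0, 0, 5, 0], [0, 0, 0, 0, 5]]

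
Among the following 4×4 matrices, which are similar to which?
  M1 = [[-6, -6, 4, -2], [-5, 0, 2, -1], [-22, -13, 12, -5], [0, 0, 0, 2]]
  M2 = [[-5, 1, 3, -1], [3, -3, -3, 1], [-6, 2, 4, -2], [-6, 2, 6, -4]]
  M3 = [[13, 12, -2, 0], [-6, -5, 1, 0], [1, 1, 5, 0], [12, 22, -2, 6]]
3 classes: {M1}, {M2}, {M3}

Characteristic polynomials: χ_{M1} = (x - 2)^4, χ_{M2} = (x + 2)^4, χ_{M3} = (x - 6)^3(x - 1).

{M1}: invariant factors x - 2, (x - 2)^3.

{M2}: invariant factors x + 2, x + 2, (x + 2)^2.

{M3}: invariant factors x - 6, (x - 6)^2(x - 1).

Matrices are similar if and only if their invariant-factor lists agree; the partition into similarity classes is {M1}, {M2}, {M3}.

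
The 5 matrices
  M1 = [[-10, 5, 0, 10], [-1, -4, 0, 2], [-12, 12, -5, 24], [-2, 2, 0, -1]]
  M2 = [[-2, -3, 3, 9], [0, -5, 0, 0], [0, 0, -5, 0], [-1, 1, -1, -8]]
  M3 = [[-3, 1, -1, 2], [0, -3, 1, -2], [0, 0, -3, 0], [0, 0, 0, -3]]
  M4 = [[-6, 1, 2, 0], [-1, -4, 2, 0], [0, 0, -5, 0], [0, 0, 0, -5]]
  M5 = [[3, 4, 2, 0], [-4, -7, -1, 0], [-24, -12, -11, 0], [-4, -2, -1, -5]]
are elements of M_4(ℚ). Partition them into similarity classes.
2 classes: {M1, M2, M4, M5}, {M3}

Characteristic polynomials: χ_{M1} = (x + 5)^4, χ_{M2} = (x + 5)^4, χ_{M3} = (x + 3)^4, χ_{M4} = (x + 5)^4, χ_{M5} = (x + 5)^4.

{M1, M2, M4, M5}: invariant factors x + 5, x + 5, (x + 5)^2.

{M3}: invariant factors x + 3, (x + 3)^3.

Matrices are similar if and only if their invariant-factor lists agree; the partition into similarity classes is {M1, M2, M4, M5}, {M3}.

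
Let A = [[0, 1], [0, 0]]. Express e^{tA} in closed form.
e^{tA} = [[1, t], [0, 1]]

A has Jordan form J = [[0, 1], [0, 0]] with A = PJP^{-1}, so e^{tA} = P e^{tJ} P^{-1}.

For a Jordan block J_k(λ), e^{tJ_k(λ)} = e^{λt} · (I + tN + t^2 N^2/2! + ... + t^{k-1} N^{k-1}/(k-1)!) where N is the nilpotent superdiagonal part.

Assembling the blocks and conjugating back gives the entries of e^{tA} as shown above.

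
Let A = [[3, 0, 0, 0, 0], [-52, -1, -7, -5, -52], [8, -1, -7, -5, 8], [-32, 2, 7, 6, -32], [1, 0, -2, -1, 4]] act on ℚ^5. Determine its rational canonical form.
R = [[3, 0, 0, 0, 0], [0, 0, 0, 0, -60], [0, 1, 0, 0, -52], [0, 0, 1, 0, 27], [0, 0, 0, 1, 2]]

The invariant factors of A (the non-unit diagonal entries of the Smith normal form of xI - A over ℚ[x]) are x - 3, (x - 3)(x + 5)(x^2 - 4x - 4), each dividing the next. The characteristic polynomial is their product, (x - 3)^2(x + 5)(x^2 - 4x - 4).

The rational canonical form is the block-diagonal matrix of companion matrices C(f_i):
R = [[3, 0, 0, 0, 0], [0, 0, 0, 0, -60], [0, 1, 0, 0, -52], [0, 0, 1, 0, 27], [0, 0, 0, 1, 2]].

Note the characteristic polynomial does not split into linear factors over ℚ, so A has no Jordan form over ℚ; the rational canonical form exists over any field.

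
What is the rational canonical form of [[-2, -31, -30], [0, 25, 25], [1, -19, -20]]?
R = [[0, 0, 25], [1, 0, 5], [0, 1, 3]]

The invariant factors of A (the non-unit diagonal entries of the Smith normal form of xI - A over ℚ[x]) are (x - 5)(x^2 + 2x + 5), each dividing the next. The characteristic polynomial is their product, (x - 5)(x^2 + 2x + 5).

The rational canonical form is the block-diagonal matrix of companion matrices C(f_i):
R = [[0, 0, 25], [1, 0, 5], [0, 1, 3]].

Note the characteristic polynomial does not split into linear factors over ℚ, so A has no Jordan form over ℚ; the rational canonical form exists over any field.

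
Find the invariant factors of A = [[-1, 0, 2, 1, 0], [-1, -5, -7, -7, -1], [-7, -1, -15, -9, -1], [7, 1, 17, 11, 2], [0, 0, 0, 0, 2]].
The Jordan structure of A has elementary divisors (x + 4)^3, (x - 2)^2. Arranging the block sizes at each eigenvalue in decreasing order and taking row products gives the invariant factors.

Invariant factors (smallest first, each dividing the next): (x - 2)^2(x + 4)^3.

Check: the last factor (x - 2)^2(x + 4)^3 is the minimal polynomial, and the product (x - 2)^2(x + 4)^3 is the characteristic polynomial.

(x - 2)^2(x + 4)^3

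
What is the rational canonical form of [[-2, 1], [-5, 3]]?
The invariant factors of A (the non-unit diagonal entries of the Smith normal form of xI - A over ℚ[x]) are x^2 - x - 1, each dividing the next. The characteristic polynomial is their product, x^2 - x - 1.

The rational canonical form is the block-diagonal matrix of companion matrices C(f_i):
R = [[0, 1], [1, 1]].

Note the characteristic polynomial does not split into linear factors over ℚ, so A has no Jordan form over ℚ; the rational canonical form exists over any field.

R = [[0, 1], [1, 1]]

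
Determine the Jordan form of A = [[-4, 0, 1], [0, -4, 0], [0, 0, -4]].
The characteristic polynomial is det(xI - A) = (x + 4)^3, so the eigenvalues are -4 (algebraic multiplicity 3).

For λ = -4: rank(A + 4I) = 1, rank((A + 4I)^2) = 0. The eigenspace has dimension 3 - 1 = 2, so there are 2 Jordan blocks; the rank sequence gives block sizes [2, 1].

Assembling the blocks gives the Jordan form J above.

J = [[-4, 1, 0], [0, -4, 0], [0, 0, -4]]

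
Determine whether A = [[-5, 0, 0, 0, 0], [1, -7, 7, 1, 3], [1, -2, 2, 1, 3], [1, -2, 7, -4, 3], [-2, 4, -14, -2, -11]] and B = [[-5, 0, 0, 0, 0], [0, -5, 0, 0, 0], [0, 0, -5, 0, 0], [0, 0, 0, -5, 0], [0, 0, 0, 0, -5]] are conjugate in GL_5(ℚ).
Both have characteristic polynomial (x + 5)^5, but the minimal polynomial of A is (x + 5)^2 while the minimal polynomial of B is x + 5. The minimal polynomial is a similarity invariant, so A and B are not similar.

No.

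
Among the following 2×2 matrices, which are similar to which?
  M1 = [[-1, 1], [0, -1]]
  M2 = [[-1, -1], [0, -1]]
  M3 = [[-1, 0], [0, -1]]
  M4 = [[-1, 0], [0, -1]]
Characteristic polynomials: χ_{M1} = (x + 1)^2, χ_{M2} = (x + 1)^2, χ_{M3} = (x + 1)^2, χ_{M4} = (x + 1)^2.

{M1, M2}: invariant factors (x + 1)^2.

{M3, M4}: invariant factors x + 1, x + 1.

Matrices are similar if and only if their invariant-factor lists agree; the partition into similarity classes is {M1, M2}, {M3, M4}.

2 classes: {M1, M2}, {M3, M4}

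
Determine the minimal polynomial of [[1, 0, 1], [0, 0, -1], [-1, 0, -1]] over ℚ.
m_A(x) = x^3

The characteristic polynomial factors as x^3. The minimal polynomial is ∏(x - λ)^{k_λ} where k_λ is the size of the largest Jordan block at λ.

For λ = 0: rank(A) = 2, and the largest Jordan block has size 3 (the smallest k with rank(A^k) = rank(A^(k+1))).

So m_A(x) = x^3.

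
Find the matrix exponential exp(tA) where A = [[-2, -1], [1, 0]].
e^{tA} = [[(1 - t)*e^{-t}, -t*e^{-t}], [t*e^{-t}, (t + 1)*e^{-t}]]

A has Jordan form J = [[-1, 1], [0, -1]] with A = PJP^{-1}, so e^{tA} = P e^{tJ} P^{-1}.

For a Jordan block J_k(λ), e^{tJ_k(λ)} = e^{λt} · (I + tN + t^2 N^2/2! + ... + t^{k-1} N^{k-1}/(k-1)!) where N is the nilpotent superdiagonal part.

Assembling the blocks and conjugating back gives the entries of e^{tA} as shown above.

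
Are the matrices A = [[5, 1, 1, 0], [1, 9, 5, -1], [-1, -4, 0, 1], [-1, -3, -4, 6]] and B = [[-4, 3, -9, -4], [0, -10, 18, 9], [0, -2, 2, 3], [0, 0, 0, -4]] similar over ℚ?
trace(A) = 20 but trace(B) = -16. The trace is a similarity invariant, so A and B are not similar.

No.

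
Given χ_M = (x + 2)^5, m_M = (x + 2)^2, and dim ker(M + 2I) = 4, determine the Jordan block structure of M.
λ = -2: algebraic multiplicity 5 (exponent in χ_M), largest block size 2 (exponent in m_M), 4 blocks (geometric multiplicity). These force block sizes [2, 1, 1, 1].

Jordan blocks: (-2, 2), (-2, 1), (-2, 1), (-2, 1)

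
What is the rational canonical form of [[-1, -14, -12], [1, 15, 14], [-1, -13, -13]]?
The invariant factors of A (the non-unit diagonal entries of the Smith normal form of xI - A over ℚ[x]) are (x + 3)(x^2 - 4x - 1), each dividing the next. The characteristic polynomial is their product, (x + 3)(x^2 - 4x - 1).

The rational canonical form is the block-diagonal matrix of companion matrices C(f_i):
R = [[0, 0, 3], [1, 0, 13], [0, 1, 1]].

Note the characteristic polynomial does not split into linear factors over ℚ, so A has no Jordan form over ℚ; the rational canonical form exists over any field.

R = [[0, 0, 3], [1, 0, 13], [0, 1, 1]]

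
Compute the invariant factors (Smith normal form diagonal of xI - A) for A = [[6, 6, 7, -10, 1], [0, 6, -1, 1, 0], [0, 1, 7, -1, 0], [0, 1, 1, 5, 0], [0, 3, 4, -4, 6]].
(x - 6)^2, (x - 6)^3

The Jordan structure of A has elementary divisors (x - 6)^3, (x - 6)^2. Arranging the block sizes at each eigenvalue in decreasing order and taking row products gives the invariant factors.

Invariant factors (smallest first, each dividing the next): (x - 6)^2, (x - 6)^3.

Check: the last factor (x - 6)^3 is the minimal polynomial, and the product (x - 6)^5 is the characteristic polynomial.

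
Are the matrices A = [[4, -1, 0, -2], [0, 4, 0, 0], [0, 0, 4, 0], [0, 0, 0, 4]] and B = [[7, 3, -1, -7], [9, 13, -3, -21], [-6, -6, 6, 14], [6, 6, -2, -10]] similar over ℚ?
Yes.

Two matrices over a field are similar if and only if they have the same invariant factors.

Both A and B have characteristic polynomial (x - 4)^4 and minimal polynomial (x - 4)^2. Computing further, both have invariant factors x - 4, x - 4, (x - 4)^2. Hence A and B are similar.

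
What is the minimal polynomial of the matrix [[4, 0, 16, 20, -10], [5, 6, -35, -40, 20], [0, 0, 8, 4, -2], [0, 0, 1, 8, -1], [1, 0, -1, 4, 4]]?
m_A(x) = (x - 6)^3

The characteristic polynomial factors as (x - 6)^5. The minimal polynomial is ∏(x - λ)^{k_λ} where k_λ is the size of the largest Jordan block at λ.

For λ = 6: rank(A - 6I) = 2, and the largest Jordan block has size 3 (the smallest k with rank((A - 6I)^k) = rank((A - 6I)^(k+1))).

So m_A(x) = (x - 6)^3.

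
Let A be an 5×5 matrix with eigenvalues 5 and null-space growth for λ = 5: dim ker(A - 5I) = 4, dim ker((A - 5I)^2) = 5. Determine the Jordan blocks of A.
Jordan blocks: (5, 2), (5, 1), (5, 1), (5, 1)

λ = 5: successive nullity increments [4, 1] count blocks of size ≥ k; block sizes are [2, 1, 1, 1].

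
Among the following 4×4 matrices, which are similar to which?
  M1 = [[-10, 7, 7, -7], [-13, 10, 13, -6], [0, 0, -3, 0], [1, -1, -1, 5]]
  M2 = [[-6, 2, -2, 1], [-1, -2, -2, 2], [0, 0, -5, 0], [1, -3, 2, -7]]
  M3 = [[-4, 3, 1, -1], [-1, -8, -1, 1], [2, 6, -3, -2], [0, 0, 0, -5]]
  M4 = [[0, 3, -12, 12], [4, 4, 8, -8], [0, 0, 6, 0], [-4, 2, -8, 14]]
Characteristic polynomials: χ_{M1} = (x - 4)^2(x + 3)^2, χ_{M2} = (x + 5)^4, χ_{M3} = (x + 5)^4, χ_{M4} = (x - 6)^4.

{M1}: invariant factors x + 3, (x - 4)^2(x + 3).

{M2}: invariant factors x + 5, (x + 5)^3.

{M3}: invariant factors x + 5, x + 5, (x + 5)^2.

{M4}: invariant factors x - 6, x - 6, (x - 6)^2.

Matrices are similar if and only if their invariant-factor lists agree; the partition into similarity classes is {M1}, {M2}, {M3}, {M4}.

4 classes: {M1}, {M2}, {M3}, {M4}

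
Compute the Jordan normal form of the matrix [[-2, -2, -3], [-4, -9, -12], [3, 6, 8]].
J = [[-1, 1, 0], [0, -1, 0], [0, 0, -1]]

The characteristic polynomial is det(xI - A) = (x + 1)^3, so the eigenvalues are -1 (algebraic multiplicity 3).

For λ = -1: rank(A + I) = 1, rank((A + I)^2) = 0. The eigenspace has dimension 3 - 1 = 2, so there are 2 Jordan blocks; the rank sequence gives block sizes [2, 1].

Assembling the blocks gives the Jordan form J above.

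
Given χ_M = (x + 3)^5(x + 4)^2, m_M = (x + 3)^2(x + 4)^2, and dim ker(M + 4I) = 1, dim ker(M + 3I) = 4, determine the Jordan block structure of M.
λ = -4: algebraic multiplicity 2 (exponent in χ_M), largest block size 2 (exponent in m_M), 1 block (geometric multiplicity). This forces block sizes [2].
λ = -3: algebraic multiplicity 5 (exponent in χ_M), largest block size 2 (exponent in m_M), 4 blocks (geometric multiplicity). These force block sizes [2, 1, 1, 1].

Jordan blocks: (-4, 2), (-3, 2), (-3, 1), (-3, 1), (-3, 1)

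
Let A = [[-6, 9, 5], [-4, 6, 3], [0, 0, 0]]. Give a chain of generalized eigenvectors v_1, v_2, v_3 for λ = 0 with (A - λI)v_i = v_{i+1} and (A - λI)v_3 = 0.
We seek v_1 ∈ ker(A^3) \ ker(A^2), then set v_{i+1} = A v_i.

One such chain is v_1 = [[2, 1, 1]]^T, v_2 = [[2, 1, 0]]^T, v_3 = [[-3, -2, 0]]^T. Check: A v_3 = [[0, 0, 0]]^T = 0.

v_1 = [[2, 1, 1]]^T, v_2 = [[2, 1, 0]]^T, v_3 = [[-3, -2, 0]]^T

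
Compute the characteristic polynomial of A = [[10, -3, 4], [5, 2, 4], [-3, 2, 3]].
χ_A(x) = (x - 5)^3

xI - A = [[x - 10, 3, -4], [-5, x - 2, -4], [3, -2, x - 3]].

Expanding det(xI - A) along the first row:
det(xI - A) = + (x - 10)·det([[x - 2, -4], [-2, x - 3]]) - (3)·det([[-5, -4], [3, x - 3]]) + (-4)·det([[-5, x - 2], [3, -2]]).

Evaluating gives χ_A(x) = x^3 - 15x^2 + 75x - 125 = (x - 5)^3.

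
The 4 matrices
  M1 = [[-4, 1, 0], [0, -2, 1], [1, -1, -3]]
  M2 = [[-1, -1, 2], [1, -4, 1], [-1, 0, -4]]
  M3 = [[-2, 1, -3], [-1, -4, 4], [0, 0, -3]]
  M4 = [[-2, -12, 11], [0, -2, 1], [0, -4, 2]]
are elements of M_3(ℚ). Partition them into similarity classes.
Characteristic polynomials: χ_{M1} = (x + 3)^3, χ_{M2} = (x + 3)^3, χ_{M3} = (x + 3)^3, χ_{M4} = x^2(x + 2).

{M1, M2, M3}: invariant factors (x + 3)^3.

{M4}: invariant factors x^2(x + 2).

Matrices are similar if and only if their invariant-factor lists agree; the partition into similarity classes is {M1, M2, M3}, {M4}.

2 classes: {M1, M2, M3}, {M4}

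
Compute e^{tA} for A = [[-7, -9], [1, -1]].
e^{tA} = [[(1 - 3*t)*e^{-4*t}, -9*t*e^{-4*t}], [t*e^{-4*t}, (3*t + 1)*e^{-4*t}]]

A has Jordan form J = [[-4, 1], [0, -4]] with A = PJP^{-1}, so e^{tA} = P e^{tJ} P^{-1}.

For a Jordan block J_k(λ), e^{tJ_k(λ)} = e^{λt} · (I + tN + t^2 N^2/2! + ... + t^{k-1} N^{k-1}/(k-1)!) where N is the nilpotent superdiagonal part.

Assembling the blocks and conjugating back gives the entries of e^{tA} as shown above.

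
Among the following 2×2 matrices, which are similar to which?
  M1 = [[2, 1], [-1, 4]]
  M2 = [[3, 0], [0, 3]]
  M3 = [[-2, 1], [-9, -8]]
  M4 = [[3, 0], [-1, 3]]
3 classes: {M1, M4}, {M2}, {M3}

Characteristic polynomials: χ_{M1} = (x - 3)^2, χ_{M2} = (x - 3)^2, χ_{M3} = (x + 5)^2, χ_{M4} = (x - 3)^2.

{M1, M4}: invariant factors (x - 3)^2.

{M2}: invariant factors x - 3, x - 3.

{M3}: invariant factors (x + 5)^2.

Matrices are similar if and only if their invariant-factor lists agree; the partition into similarity classes is {M1, M4}, {M2}, {M3}.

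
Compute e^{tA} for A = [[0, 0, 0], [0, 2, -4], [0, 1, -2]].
e^{tA} = [[1, 0, 0], [0, 2*t + 1, -4*t], [0, t, 1 - 2*t]]

A has Jordan form J = [[0, 1, 0], [0, 0, 0], [0, 0, 0]] with A = PJP^{-1}, so e^{tA} = P e^{tJ} P^{-1}.

For a Jordan block J_k(λ), e^{tJ_k(λ)} = e^{λt} · (I + tN + t^2 N^2/2! + ... + t^{k-1} N^{k-1}/(k-1)!) where N is the nilpotent superdiagonal part.

Assembling the blocks and conjugating back gives the entries of e^{tA} as shown above.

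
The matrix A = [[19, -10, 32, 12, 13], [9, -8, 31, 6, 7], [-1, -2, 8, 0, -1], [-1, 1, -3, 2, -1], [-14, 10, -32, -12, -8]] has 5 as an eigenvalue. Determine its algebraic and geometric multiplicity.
algebraic multiplicity 1, geometric multiplicity 1

The characteristic polynomial is (x - 5)(x - 2)^4, so the factor x - 5 appears with exponent 1: the algebraic multiplicity is 1.

rank(A - 5I) = 4, so the eigenspace has dimension 5 - 4 = 1: the geometric multiplicity is 1.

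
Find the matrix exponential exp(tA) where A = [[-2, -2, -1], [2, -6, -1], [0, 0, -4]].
e^{tA} = [[(2*t + 1)*e^{-4*t}, -2*t*e^{-4*t}, -t*e^{-4*t}], [2*t*e^{-4*t}, (1 - 2*t)*e^{-4*t}, -t*e^{-4*t}], [0, 0, e^{-4*t}]]

A has Jordan form J = [[-4, 1, 0], [0, -4, 0], [0, 0, -4]] with A = PJP^{-1}, so e^{tA} = P e^{tJ} P^{-1}.

For a Jordan block J_k(λ), e^{tJ_k(λ)} = e^{λt} · (I + tN + t^2 N^2/2! + ... + t^{k-1} N^{k-1}/(k-1)!) where N is the nilpotent superdiagonal part.

Assembling the blocks and conjugating back gives the entries of e^{tA} as shown above.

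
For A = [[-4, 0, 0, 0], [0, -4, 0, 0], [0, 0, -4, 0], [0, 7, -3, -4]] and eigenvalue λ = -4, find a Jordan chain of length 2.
We seek v_1 ∈ ker((A + 4I)^2) \ ker(A + 4I), then set v_{i+1} = (A + 4I) v_i.

One such chain is v_1 = [[0, -2, -5, 1]]^T, v_2 = [[0, 0, 0, 1]]^T. Check: (A + 4I) v_2 = [[0, 0, 0, 0]]^T = 0.

v_1 = [[0, -2, -5, 1]]^T, v_2 = [[0, 0, 0, 1]]^T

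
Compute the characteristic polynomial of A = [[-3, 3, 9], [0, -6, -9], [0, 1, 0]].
xI - A = [[x + 3, -3, -9], [0, x + 6, 9], [0, -1, x]].

Expanding det(xI - A) along the first row:
det(xI - A) = + (x + 3)·det([[x + 6, 9], [-1, x]]) - (-3)·det([[0, 9], [0, x]]) + (-9)·det([[0, x + 6], [0, -1]]).

Evaluating gives χ_A(x) = x^3 + 9x^2 + 27x + 27 = (x + 3)^3.

χ_A(x) = (x + 3)^3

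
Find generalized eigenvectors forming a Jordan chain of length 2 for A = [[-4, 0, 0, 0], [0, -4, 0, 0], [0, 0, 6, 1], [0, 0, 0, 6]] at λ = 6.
We seek v_1 ∈ ker((A - 6I)^2) \ ker(A - 6I), then set v_{i+1} = (A - 6I) v_i.

One such chain is v_1 = [[0, 0, 1, 1]]^T, v_2 = [[0, 0, 1, 0]]^T. Check: (A - 6I) v_2 = [[0, 0, 0, 0]]^T = 0.

v_1 = [[0, 0, 1, 1]]^T, v_2 = [[0, 0, 1, 0]]^T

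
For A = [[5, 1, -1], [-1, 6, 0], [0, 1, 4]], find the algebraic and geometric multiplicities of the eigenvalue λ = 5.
algebraic multiplicity 3, geometric multiplicity 1

The characteristic polynomial is (x - 5)^3, so the factor x - 5 appears with exponent 3: the algebraic multiplicity is 3.

rank(A - 5I) = 2, so the eigenspace has dimension 3 - 2 = 1: the geometric multiplicity is 1.

Since 1 < 3, A is not diagonalizable.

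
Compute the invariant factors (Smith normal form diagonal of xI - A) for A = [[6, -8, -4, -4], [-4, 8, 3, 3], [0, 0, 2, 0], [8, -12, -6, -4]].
The Jordan structure of A has elementary divisors (x - 2)^2, (x - 2), (x - 6). Arranging the block sizes at each eigenvalue in decreasing order and taking row products gives the invariant factors.

Invariant factors (smallest first, each dividing the next): x - 2, (x - 6)(x - 2)^2.

Check: the last factor (x - 6)(x - 2)^2 is the minimal polynomial, and the product (x - 6)(x - 2)^3 is the characteristic polynomial.

x - 2, (x - 6)(x - 2)^2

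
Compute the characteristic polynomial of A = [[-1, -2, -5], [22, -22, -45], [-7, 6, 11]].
xI - A = [[x + 1, 2, 5], [-22, x + 22, 45], [7, -6, x - 11]].

Expanding det(xI - A) along the first row:
det(xI - A) = + (x + 1)·det([[x + 22, 45], [-6, x - 11]]) - (2)·det([[-22, 45], [7, x - 11]]) + (5)·det([[-22, x + 22], [7, -6]]).

Evaluating gives χ_A(x) = x^3 + 12x^2 + 48x + 64 = (x + 4)^3.

χ_A(x) = (x + 4)^3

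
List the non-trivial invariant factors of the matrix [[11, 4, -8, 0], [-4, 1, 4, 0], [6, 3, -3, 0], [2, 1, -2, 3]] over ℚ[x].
The Jordan structure of A has elementary divisors (x - 3)^2, (x - 3), (x - 3). Arranging the block sizes at each eigenvalue in decreasing order and taking row products gives the invariant factors.

Invariant factors (smallest first, each dividing the next): x - 3, x - 3, (x - 3)^2.

Check: the last factor (x - 3)^2 is the minimal polynomial, and the product (x - 3)^4 is the characteristic polynomial.

x - 3, x - 3, (x - 3)^2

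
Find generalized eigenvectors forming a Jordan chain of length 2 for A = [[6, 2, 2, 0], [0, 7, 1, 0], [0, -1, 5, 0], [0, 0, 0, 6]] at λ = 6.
We seek v_1 ∈ ker((A - 6I)^2) \ ker(A - 6I), then set v_{i+1} = (A - 6I) v_i.

One such chain is v_1 = [[0, 1, 0, 1]]^T, v_2 = [[2, 1, -1, 0]]^T. Check: (A - 6I) v_2 = [[0, 0, 0, 0]]^T = 0.

v_1 = [[0, 1, 0, 1]]^T, v_2 = [[2, 1, -1, 0]]^T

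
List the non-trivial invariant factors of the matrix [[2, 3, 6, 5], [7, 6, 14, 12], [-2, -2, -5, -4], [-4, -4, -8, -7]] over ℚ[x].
The Jordan structure of A has elementary divisors (x + 1)^3, (x + 1). Arranging the block sizes at each eigenvalue in decreasing order and taking row products gives the invariant factors.

Invariant factors (smallest first, each dividing the next): x + 1, (x + 1)^3.

Check: the last factor (x + 1)^3 is the minimal polynomial, and the product (x + 1)^4 is the characteristic polynomial.

x + 1, (x + 1)^3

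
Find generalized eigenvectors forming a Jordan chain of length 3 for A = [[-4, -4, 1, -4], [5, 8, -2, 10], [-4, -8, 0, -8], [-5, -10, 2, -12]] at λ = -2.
We seek v_1 ∈ ker((A + 2I)^3) \ ker((A + 2I)^2), then set v_{i+1} = (A + 2I) v_i.

One such chain is v_1 = [[1, -1, 1, 1]]^T, v_2 = [[-1, 3, -2, -3]]^T, v_3 = [[0, -1, 0, 1]]^T. Check: (A + 2I) v_3 = [[0, 0, 0, 0]]^T = 0.

v_1 = [[1, -1, 1, 1]]^T, v_2 = [[-1, 3, -2, -3]]^T, v_3 = [[0, -1, 0, 1]]^T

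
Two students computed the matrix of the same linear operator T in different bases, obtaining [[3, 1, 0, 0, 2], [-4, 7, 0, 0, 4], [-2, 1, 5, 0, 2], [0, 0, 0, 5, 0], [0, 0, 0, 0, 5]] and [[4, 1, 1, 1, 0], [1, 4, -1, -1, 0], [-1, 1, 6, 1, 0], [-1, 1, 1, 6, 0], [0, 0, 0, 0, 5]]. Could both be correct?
Two matrices over a field are similar if and only if they have the same invariant factors.

Both A and B have characteristic polynomial (x - 5)^5 and minimal polynomial (x - 5)^2. Computing further, both have invariant factors x - 5, x - 5, x - 5, (x - 5)^2. Hence A and B are similar.

Yes.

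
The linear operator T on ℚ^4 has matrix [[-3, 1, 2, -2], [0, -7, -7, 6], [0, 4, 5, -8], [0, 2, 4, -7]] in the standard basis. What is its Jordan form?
The characteristic polynomial is det(xI - A) = (x + 3)^4, so the eigenvalues are -3 (algebraic multiplicity 4).

For λ = -3: rank(A + 3I) = 2, rank((A + 3I)^2) = 1, rank((A + 3I)^3) = 0. The eigenspace has dimension 4 - 2 = 2, so there are 2 Jordan blocks; the rank sequence gives block sizes [3, 1].

Assembling the blocks gives the Jordan form J above.

J = [[-3, 1, 0, 0], [0, -3, 1, 0], [0, 0, -3, 0], [0, 0, 0, -3]]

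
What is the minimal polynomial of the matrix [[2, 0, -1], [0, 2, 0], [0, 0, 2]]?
The characteristic polynomial factors as (x - 2)^3. The minimal polynomial is ∏(x - λ)^{k_λ} where k_λ is the size of the largest Jordan block at λ.

For λ = 2: rank(A - 2I) = 1, and the largest Jordan block has size 2 (the smallest k with rank((A - 2I)^k) = rank((A - 2I)^(k+1))).

So m_A(x) = (x - 2)^2.

m_A(x) = (x - 2)^2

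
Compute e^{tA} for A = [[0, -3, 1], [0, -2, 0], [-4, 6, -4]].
A has Jordan form J = [[-2, 1, 0], [0, -2, 0], [0, 0, -2]] with A = PJP^{-1}, so e^{tA} = P e^{tJ} P^{-1}.

For a Jordan block J_k(λ), e^{tJ_k(λ)} = e^{λt} · (I + tN + t^2 N^2/2! + ... + t^{k-1} N^{k-1}/(k-1)!) where N is the nilpotent superdiagonal part.

Assembling the blocks and conjugating back gives the entries of e^{tA} as shown above.

e^{tA} = [[(2*t + 1)*e^{-2*t}, -3*t*e^{-2*t}, t*e^{-2*t}], [0, e^{-2*t}, 0], [-4*t*e^{-2*t}, 6*t*e^{-2*t}, (1 - 2*t)*e^{-2*t}]]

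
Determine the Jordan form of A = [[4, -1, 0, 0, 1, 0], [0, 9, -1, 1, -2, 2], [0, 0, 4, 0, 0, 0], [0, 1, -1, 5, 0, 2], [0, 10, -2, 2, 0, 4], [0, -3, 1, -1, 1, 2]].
The characteristic polynomial is det(xI - A) = (x - 4)^6, so the eigenvalues are 4 (algebraic multiplicity 6).

For λ = 4: rank(A - 4I) = 3, rank((A - 4I)^2) = 1, rank((A - 4I)^3) = 0. The eigenspace has dimension 6 - 3 = 3, so there are 3 Jordan blocks; the rank sequence gives block sizes [3, 2, 1].

Assembling the blocks gives the Jordan form J above.

J = [[4, 1, 0, 0, 0, 0], [0, 4, 1, 0, 0, 0], [0, 0, 4, 0, 0, 0], [0, 0, 0, 4, 1, 0], [0, 0, 0, 0, 4, 0], [0, 0, 0, 0, 0, 4]]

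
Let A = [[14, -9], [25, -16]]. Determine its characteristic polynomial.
χ_A(x) = (x + 1)^2

xI - A = [[x - 14, 9], [-25, x + 16]].

Expanding det(xI - A) along the first row:
det(xI - A) = + (x - 14)·det([[x + 16]]) - (9)·det([[-25]]).

Evaluating gives χ_A(x) = x^2 + 2x + 1 = (x + 1)^2.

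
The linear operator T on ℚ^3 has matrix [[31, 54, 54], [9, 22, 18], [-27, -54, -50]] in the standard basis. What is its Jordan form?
J = [[-5, 0, 0], [0, 4, 0], [0, 0, 4]]

The characteristic polynomial is det(xI - A) = (x - 4)^2(x + 5), so the eigenvalues are -5 (algebraic multiplicity 1), 4 (algebraic multiplicity 2).

For λ = -5: algebraic multiplicity 1 gives one 1×1 block.

For λ = 4: rank(A - 4I) = 1. The eigenspace has dimension 3 - 1 = 2, so there are 2 Jordan blocks; the rank sequence gives block sizes [1, 1].

Assembling the blocks gives the Jordan form J above.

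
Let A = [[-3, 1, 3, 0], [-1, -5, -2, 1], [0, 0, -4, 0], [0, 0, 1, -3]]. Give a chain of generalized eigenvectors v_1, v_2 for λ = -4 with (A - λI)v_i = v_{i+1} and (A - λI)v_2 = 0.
We seek v_1 ∈ ker((A + 4I)^2) \ ker(A + 4I), then set v_{i+1} = (A + 4I) v_i.

One such chain is v_1 = [[0, 1, 0, 0]]^T, v_2 = [[1, -1, 0, 0]]^T. Check: (A + 4I) v_2 = [[0, 0, 0, 0]]^T = 0.

v_1 = [[0, 1, 0, 0]]^T, v_2 = [[1, -1, 0, 0]]^T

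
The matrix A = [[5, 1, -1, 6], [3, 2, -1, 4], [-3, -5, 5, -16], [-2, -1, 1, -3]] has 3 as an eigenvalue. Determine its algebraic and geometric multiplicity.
algebraic multiplicity 1, geometric multiplicity 1

The characteristic polynomial is (x - 3)(x - 2)^3, so the factor x - 3 appears with exponent 1: the algebraic multiplicity is 1.

rank(A - 3I) = 3, so the eigenspace has dimension 4 - 3 = 1: the geometric multiplicity is 1.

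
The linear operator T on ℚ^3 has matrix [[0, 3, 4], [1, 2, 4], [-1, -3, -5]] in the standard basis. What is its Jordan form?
J = [[-1, 1, 0], [0, -1, 0], [0, 0, -1]]

The characteristic polynomial is det(xI - A) = (x + 1)^3, so the eigenvalues are -1 (algebraic multiplicity 3).

For λ = -1: rank(A + I) = 1, rank((A + I)^2) = 0. The eigenspace has dimension 3 - 1 = 2, so there are 2 Jordan blocks; the rank sequence gives block sizes [2, 1].

Assembling the blocks gives the Jordan form J above.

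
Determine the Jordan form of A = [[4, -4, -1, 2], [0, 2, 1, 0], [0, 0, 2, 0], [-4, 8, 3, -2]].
J = [[0, 0, 0, 0], [0, 2, 1, 0], [0, 0, 2, 0], [0, 0, 0, 2]]

The characteristic polynomial is det(xI - A) = x(x - 2)^3, so the eigenvalues are 0 (algebraic multiplicity 1), 2 (algebraic multiplicity 3).

For λ = 0: algebraic multiplicity 1 gives one 1×1 block.

For λ = 2: rank(A - 2I) = 2, rank((A - 2I)^2) = 1. The eigenspace has dimension 4 - 2 = 2, so there are 2 Jordan blocks; the rank sequence gives block sizes [2, 1].

Assembling the blocks gives the Jordan form J above.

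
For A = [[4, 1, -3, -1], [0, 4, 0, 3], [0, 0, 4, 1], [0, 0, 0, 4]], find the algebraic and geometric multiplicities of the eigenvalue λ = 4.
The characteristic polynomial is (x - 4)^4, so the factor x - 4 appears with exponent 4: the algebraic multiplicity is 4.

rank(A - 4I) = 2, so the eigenspace has dimension 4 - 2 = 2: the geometric multiplicity is 2.

Since 2 < 4, A is not diagonalizable.

algebraic multiplicity 4, geometric multiplicity 2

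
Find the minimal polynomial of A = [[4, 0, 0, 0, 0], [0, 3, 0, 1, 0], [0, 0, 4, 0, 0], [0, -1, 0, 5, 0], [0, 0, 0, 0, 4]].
The characteristic polynomial factors as (x - 4)^5. The minimal polynomial is ∏(x - λ)^{k_λ} where k_λ is the size of the largest Jordan block at λ.

For λ = 4: rank(A - 4I) = 1, and the largest Jordan block has size 2 (the smallest k with rank((A - 4I)^k) = rank((A - 4I)^(k+1))).

So m_A(x) = (x - 4)^2.

m_A(x) = (x - 4)^2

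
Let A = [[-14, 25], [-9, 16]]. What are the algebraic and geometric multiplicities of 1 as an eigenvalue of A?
The characteristic polynomial is (x - 1)^2, so the factor x - 1 appears with exponent 2: the algebraic multiplicity is 2.

rank(A - I) = 1, so the eigenspace has dimension 2 - 1 = 1: the geometric multiplicity is 1.

Since 1 < 2, A is not diagonalizable.

algebraic multiplicity 2, geometric multiplicity 1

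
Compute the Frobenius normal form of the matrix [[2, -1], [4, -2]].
The invariant factors of A (the non-unit diagonal entries of the Smith normal form of xI - A over ℚ[x]) are x^2, each dividing the next. The characteristic polynomial is their product, x^2.

The rational canonical form is the block-diagonal matrix of companion matrices C(f_i):
R = [[0, 0], [1, 0]].

R = [[0, 0], [1, 0]]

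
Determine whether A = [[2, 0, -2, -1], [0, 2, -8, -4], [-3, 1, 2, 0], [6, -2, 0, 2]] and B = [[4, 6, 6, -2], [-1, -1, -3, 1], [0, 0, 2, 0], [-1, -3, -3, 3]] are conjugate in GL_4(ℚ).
Both have characteristic polynomial (x - 2)^4, but the minimal polynomial of A is (x - 2)^3 while the minimal polynomial of B is (x - 2)^2. The minimal polynomial is a similarity invariant, so A and B are not similar.

No.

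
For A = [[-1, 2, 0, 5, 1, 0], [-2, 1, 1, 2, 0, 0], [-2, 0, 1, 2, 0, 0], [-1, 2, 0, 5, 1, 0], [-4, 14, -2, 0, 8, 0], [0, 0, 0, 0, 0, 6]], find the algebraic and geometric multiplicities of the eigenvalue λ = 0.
The characteristic polynomial is x(x - 6)^3(x - 1)^2, so the factor x appears with exponent 1: the algebraic multiplicity is 1.

rank(A) = 5, so the eigenspace has dimension 6 - 5 = 1: the geometric multiplicity is 1.

algebraic multiplicity 1, geometric multiplicity 1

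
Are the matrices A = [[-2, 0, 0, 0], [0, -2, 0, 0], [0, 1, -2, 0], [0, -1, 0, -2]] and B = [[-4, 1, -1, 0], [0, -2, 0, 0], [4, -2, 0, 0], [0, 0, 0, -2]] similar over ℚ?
Two matrices over a field are similar if and only if they have the same invariant factors.

Both A and B have characteristic polynomial (x + 2)^4 and minimal polynomial (x + 2)^2. Computing further, both have invariant factors x + 2, x + 2, (x + 2)^2. Hence A and B are similar.

Yes.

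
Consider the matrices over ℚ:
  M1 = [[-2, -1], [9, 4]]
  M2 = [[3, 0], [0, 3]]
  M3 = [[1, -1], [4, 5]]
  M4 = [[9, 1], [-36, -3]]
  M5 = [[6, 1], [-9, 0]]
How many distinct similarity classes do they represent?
Characteristic polynomials: χ_{M1} = (x - 1)^2, χ_{M2} = (x - 3)^2, χ_{M3} = (x - 3)^2, χ_{M4} = (x - 3)^2, χ_{M5} = (x - 3)^2.

{M1}: invariant factors (x - 1)^2.

{M2}: invariant factors x - 3, x - 3.

{M3, M4, M5}: invariant factors (x - 3)^2.

Matrices are similar if and only if their invariant-factor lists agree; the partition into similarity classes is {M1}, {M2}, {M3, M4, M5}.

3 classes: {M1}, {M2}, {M3, M4, M5}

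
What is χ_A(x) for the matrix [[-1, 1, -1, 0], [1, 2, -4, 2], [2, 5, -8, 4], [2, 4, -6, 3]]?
χ_A(x) = (x + 1)^4

xI - A = [[x + 1, -1, 1, 0], [-1, x - 2, 4, -2], [-2, -5, x + 8, -4], [-2, -4, 6, x - 3]].

Expanding det(xI - A) along the first row:
det(xI - A) = + (x + 1)·det([[x - 2, 4, -2], [-5, x + 8, -4], [-4, 6, x - 3]]) - (-1)·det([[-1, 4, -2], [-2, x + 8, -4], [-2, 6, x - 3]]) + (1)·det([[-1, x - 2, -2], [-2, -5, -4], [-2, -4, x - 3]]) - (0)·det([[-1, x - 2, 4], [-2, -5, x + 8], [-2, -4, 6]]).

Evaluating gives χ_A(x) = x^4 + 4x^3 + 6x^2 + 4x + 1 = (x + 1)^4.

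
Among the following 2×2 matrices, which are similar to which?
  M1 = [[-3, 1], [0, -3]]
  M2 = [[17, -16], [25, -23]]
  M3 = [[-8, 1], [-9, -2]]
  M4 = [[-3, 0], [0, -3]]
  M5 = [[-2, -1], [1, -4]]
Characteristic polynomials: χ_{M1} = (x + 3)^2, χ_{M2} = (x + 3)^2, χ_{M3} = (x + 5)^2, χ_{M4} = (x + 3)^2, χ_{M5} = (x + 3)^2.

{M1, M2, M5}: invariant factors (x + 3)^2.

{M3}: invariant factors (x + 5)^2.

{M4}: invariant factors x + 3, x + 3.

Matrices are similar if and only if their invariant-factor lists agree; the partition into similarity classes is {M1, M2, M5}, {M3}, {M4}.

3 classes: {M1, M2, M5}, {M3}, {M4}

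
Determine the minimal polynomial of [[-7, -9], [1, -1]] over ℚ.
The characteristic polynomial factors as (x + 4)^2. The minimal polynomial is ∏(x - λ)^{k_λ} where k_λ is the size of the largest Jordan block at λ.

For λ = -4: rank(A + 4I) = 1, and the largest Jordan block has size 2 (the smallest k with rank((A + 4I)^k) = rank((A + 4I)^(k+1))).

So m_A(x) = (x + 4)^2.

m_A(x) = (x + 4)^2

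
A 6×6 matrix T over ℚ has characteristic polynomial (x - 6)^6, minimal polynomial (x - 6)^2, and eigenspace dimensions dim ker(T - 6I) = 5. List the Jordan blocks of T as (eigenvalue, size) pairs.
Jordan blocks: (6, 2), (6, 1), (6, 1), (6, 1), (6, 1)

λ = 6: algebraic multiplicity 6 (exponent in χ_T), largest block size 2 (exponent in m_T), 5 blocks (geometric multiplicity). These force block sizes [2, 1, 1, 1, 1].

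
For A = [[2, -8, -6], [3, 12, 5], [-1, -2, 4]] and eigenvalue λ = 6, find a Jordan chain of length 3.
v_1 = [[-1, -1, 2]]^T, v_2 = [[0, 1, -1]]^T, v_3 = [[-2, 1, 0]]^T

We seek v_1 ∈ ker((A - 6I)^3) \ ker((A - 6I)^2), then set v_{i+1} = (A - 6I) v_i.

One such chain is v_1 = [[-1, -1, 2]]^T, v_2 = [[0, 1, -1]]^T, v_3 = [[-2, 1, 0]]^T. Check: (A - 6I) v_3 = [[0, 0, 0]]^T = 0.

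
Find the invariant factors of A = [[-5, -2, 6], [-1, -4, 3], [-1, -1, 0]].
x + 3, (x + 3)^2

The Jordan structure of A has elementary divisors (x + 3)^2, (x + 3). Arranging the block sizes at each eigenvalue in decreasing order and taking row products gives the invariant factors.

Invariant factors (smallest first, each dividing the next): x + 3, (x + 3)^2.

Check: the last factor (x + 3)^2 is the minimal polynomial, and the product (x + 3)^3 is the characteristic polynomial.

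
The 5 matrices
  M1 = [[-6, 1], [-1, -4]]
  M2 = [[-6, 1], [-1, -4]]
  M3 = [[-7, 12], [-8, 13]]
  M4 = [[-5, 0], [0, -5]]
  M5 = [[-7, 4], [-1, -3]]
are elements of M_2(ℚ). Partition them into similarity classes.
3 classes: {M1, M2, M5}, {M3}, {M4}

Characteristic polynomials: χ_{M1} = (x + 5)^2, χ_{M2} = (x + 5)^2, χ_{M3} = (x - 5)(x - 1), χ_{M4} = (x + 5)^2, χ_{M5} = (x + 5)^2.

{M1, M2, M5}: invariant factors (x + 5)^2.

{M3}: invariant factors (x - 5)(x - 1).

{M4}: invariant factors x + 5, x + 5.

Matrices are similar if and only if their invariant-factor lists agree; the partition into similarity classes is {M1, M2, M5}, {M3}, {M4}.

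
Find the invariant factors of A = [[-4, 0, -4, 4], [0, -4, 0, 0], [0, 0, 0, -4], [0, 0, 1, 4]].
The Jordan structure of A has elementary divisors (x + 4), (x + 4), (x - 2)^2. Arranging the block sizes at each eigenvalue in decreasing order and taking row products gives the invariant factors.

Invariant factors (smallest first, each dividing the next): x + 4, (x - 2)^2(x + 4).

Check: the last factor (x - 2)^2(x + 4) is the minimal polynomial, and the product (x - 2)^2(x + 4)^2 is the characteristic polynomial.

x + 4, (x - 2)^2(x + 4)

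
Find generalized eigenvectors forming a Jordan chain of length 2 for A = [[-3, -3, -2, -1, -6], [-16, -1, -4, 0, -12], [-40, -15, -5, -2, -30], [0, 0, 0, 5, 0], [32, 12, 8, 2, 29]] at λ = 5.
We seek v_1 ∈ ker((A - 5I)^2) \ ker(A - 5I), then set v_{i+1} = (A - 5I) v_i.

One such chain is v_1 = [[0, 1, -2, 0, 0]]^T, v_2 = [[1, 2, 5, 0, -4]]^T. Check: (A - 5I) v_2 = [[0, 0, 0, 0, 0]]^T = 0.

v_1 = [[0, 1, -2, 0, 0]]^T, v_2 = [[1, 2, 5, 0, -4]]^T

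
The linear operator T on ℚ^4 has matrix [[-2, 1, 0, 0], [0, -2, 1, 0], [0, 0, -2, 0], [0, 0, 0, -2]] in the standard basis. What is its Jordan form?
The characteristic polynomial is det(xI - A) = (x + 2)^4, so the eigenvalues are -2 (algebraic multiplicity 4).

For λ = -2: rank(A + 2I) = 2, rank((A + 2I)^2) = 1, rank((A + 2I)^3) = 0. The eigenspace has dimension 4 - 2 = 2, so there are 2 Jordan blocks; the rank sequence gives block sizes [3, 1].

Assembling the blocks gives the Jordan form J above.

J = [[-2, 1, 0, 0], [0, -2, 1, 0], [0, 0, -2, 0], [0, 0, 0, -2]]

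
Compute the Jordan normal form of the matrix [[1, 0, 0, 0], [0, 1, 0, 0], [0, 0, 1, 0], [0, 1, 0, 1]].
The characteristic polynomial is det(xI - A) = (x - 1)^4, so the eigenvalues are 1 (algebraic multiplicity 4).

For λ = 1: rank(A - I) = 1, rank((A - I)^2) = 0. The eigenspace has dimension 4 - 1 = 3, so there are 3 Jordan blocks; the rank sequence gives block sizes [2, 1, 1].

Assembling the blocks gives the Jordan form J above.

J = [[1, 1, 0, 0], [0, 1, 0, 0], [0, 0, 1, 0], [0, 0, 0, 1]]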